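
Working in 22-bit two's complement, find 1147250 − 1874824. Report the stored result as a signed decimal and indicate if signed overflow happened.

1147250 → 0100011000000101110010
1874824 → 0111001001101110001000
Subtract via negate-and-add: invert 0111001001101110001000 + 1 = 1000110110010001111000 (i.e. -1874824).
  0100011000000101110010
+ 1000110110010001111000
= 1101001110010111101010
Result 1101001110010111101010: MSB = 1 → 3466730 − 4194304 = -727574.
Addends (after negating the subtrahend) have opposite signs, so signed overflow cannot occur.

-727574; no overflow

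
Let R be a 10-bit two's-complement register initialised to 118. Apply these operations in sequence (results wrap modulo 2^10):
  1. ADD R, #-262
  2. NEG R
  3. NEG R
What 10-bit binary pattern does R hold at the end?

Start: R = 118 = 0001110110.
R = 118 + (-262) = -144 = 1101110000
R = −(-144) = 144 = 0010010000
R = −(144) = -144 = 1101110000

1101110000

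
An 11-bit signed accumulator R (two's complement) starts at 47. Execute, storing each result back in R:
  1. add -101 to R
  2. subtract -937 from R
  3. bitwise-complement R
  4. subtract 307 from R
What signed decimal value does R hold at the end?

857

Start: R = 47 = 00000101111.
R = 47 + (-101) = -54 = 11111001010
R = -54 − (-937) = 883 = 01101110011
R = NOT 01101110011 = 10010001100 = -884
R = -884 − 307 = -1191; wraps to 857 = 01101011001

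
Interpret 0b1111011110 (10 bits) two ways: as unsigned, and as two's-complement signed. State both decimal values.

unsigned = 990, signed = -34

Unsigned: 1111011110 = 990.
Signed: MSB=1 → 990 − 1024 = -34.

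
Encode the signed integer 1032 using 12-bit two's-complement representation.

1032 is non-negative, so write it directly in 12 bits: 010000001000.

010000001000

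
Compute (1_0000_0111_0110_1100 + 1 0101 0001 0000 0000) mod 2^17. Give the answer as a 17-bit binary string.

  10000011101101100
+ 10101000100000000
= 00101100001101100  (discard carry-out 1)

00101100001101100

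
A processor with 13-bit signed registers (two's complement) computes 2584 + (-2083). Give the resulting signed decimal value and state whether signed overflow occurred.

501; no overflow

2584 → 0101000011000
-2083 → 1011111011101
  0101000011000
+ 1011111011101
= 0000111110101  (discard carry-out 1)
Result 0000111110101: MSB = 0 → value 501.
Addends have opposite signs, so signed overflow cannot occur.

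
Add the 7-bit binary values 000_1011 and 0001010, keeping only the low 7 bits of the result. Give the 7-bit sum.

  0001011
+ 0001010
= 0010101

0010101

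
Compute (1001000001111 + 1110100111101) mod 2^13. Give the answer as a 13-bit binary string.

  1001000001111
+ 1110100111101
= 0111101001100  (discard carry-out 1)

0111101001100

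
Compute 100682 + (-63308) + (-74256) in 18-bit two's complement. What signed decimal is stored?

-36882

100682 + (-63308) = 37374 (001001000111111110)
37374 + (-74256) = -36882 (110110111111101110)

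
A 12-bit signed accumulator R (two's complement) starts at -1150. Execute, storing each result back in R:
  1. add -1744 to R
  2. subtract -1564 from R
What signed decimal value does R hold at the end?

Start: R = -1150 = 101110000010.
R = -1150 + (-1744) = -2894; wraps to 1202 = 010010110010
R = 1202 − (-1564) = 2766; wraps to -1330 = 101011001110

-1330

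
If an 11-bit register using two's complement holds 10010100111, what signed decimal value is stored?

-857

MSB is 1, so the value is negative.
Unsigned reading: 1191. Subtract 2^11 = 2048: 1191 − 2048 = -857.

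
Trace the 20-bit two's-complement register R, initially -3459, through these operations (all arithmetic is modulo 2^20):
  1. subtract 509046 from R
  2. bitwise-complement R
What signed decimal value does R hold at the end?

Start: R = -3459 = 11111111001001111101.
R = -3459 − 509046 = -512505 = 10000010111000000111
R = NOT 10000010111000000111 = 01111101000111111000 = 512504

512504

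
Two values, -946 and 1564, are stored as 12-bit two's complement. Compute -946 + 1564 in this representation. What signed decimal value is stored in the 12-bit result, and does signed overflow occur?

-946 → 110001001110
1564 → 011000011100
  110001001110
+ 011000011100
= 001001101010  (discard carry-out 1)
Result 001001101010: MSB = 0 → value 618.
Addends have opposite signs, so signed overflow cannot occur.

618; no overflow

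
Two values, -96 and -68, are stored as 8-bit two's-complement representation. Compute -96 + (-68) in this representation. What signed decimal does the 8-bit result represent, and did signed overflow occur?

-96 → 10100000
-68 → 10111100
  10100000
+ 10111100
= 01011100  (discard carry-out 1)
Result 01011100: MSB = 0 → value 92.
Both addends are negative but the stored result is non-negative: signed overflow. The true value -96 + (-68) = -164 lies outside [-128, 127].

92; overflow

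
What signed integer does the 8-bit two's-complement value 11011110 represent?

MSB is 1, so the value is negative.
Invert: 00100001. Add 1: 00100010 = 34. So the value is −34.

-34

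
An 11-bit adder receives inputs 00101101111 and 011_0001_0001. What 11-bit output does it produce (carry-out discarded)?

  00101101111
+ 01100010001
= 10010000000

10010000000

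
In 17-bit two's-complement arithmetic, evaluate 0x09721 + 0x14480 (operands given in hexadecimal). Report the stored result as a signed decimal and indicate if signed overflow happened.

0x09721 = 01001011100100001 = 38689 (signed)
0x14480 = 10100010010000000 = -48000 (signed)
  01001011100100001
+ 10100010010000000
= 11101101110100001
Result 11101101110100001: MSB = 1 → 121761 − 131072 = -9311.
Addends have opposite signs, so signed overflow cannot occur.

-9311; no overflow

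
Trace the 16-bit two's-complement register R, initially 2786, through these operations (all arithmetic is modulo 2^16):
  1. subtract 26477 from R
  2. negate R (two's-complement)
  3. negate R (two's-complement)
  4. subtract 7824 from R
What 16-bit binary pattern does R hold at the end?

1000010011100101

Start: R = 2786 = 0000101011100010.
R = 2786 − 26477 = -23691 = 1010001101110101
R = −(-23691) = 23691 = 0101110010001011
R = −(23691) = -23691 = 1010001101110101
R = -23691 − 7824 = -31515 = 1000010011100101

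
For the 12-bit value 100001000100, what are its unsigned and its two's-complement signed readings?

unsigned = 2116, signed = -1980

Unsigned: 100001000100 = 2116.
Signed: MSB=1 → 2116 − 4096 = -1980.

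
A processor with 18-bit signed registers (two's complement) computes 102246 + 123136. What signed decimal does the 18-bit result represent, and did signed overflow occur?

-36762; overflow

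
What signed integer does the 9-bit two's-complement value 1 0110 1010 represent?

MSB is 1, so the value is negative.
Unsigned reading: 362. Subtract 2^9 = 512: 362 − 512 = -150.

-150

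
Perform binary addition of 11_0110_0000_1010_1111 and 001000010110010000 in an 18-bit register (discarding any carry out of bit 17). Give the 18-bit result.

111110011000111111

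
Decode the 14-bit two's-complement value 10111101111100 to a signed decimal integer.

-4228

MSB is 1, so the value is negative.
Unsigned reading: 12156. Subtract 2^14 = 16384: 12156 − 16384 = -4228.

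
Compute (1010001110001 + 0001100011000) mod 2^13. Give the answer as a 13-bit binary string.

1011110001001

  1010001110001
+ 0001100011000
= 1011110001001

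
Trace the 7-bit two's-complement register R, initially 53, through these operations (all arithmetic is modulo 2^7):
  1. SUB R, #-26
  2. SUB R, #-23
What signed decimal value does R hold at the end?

-26

Start: R = 53 = 0110101.
R = 53 − (-26) = 79; wraps to -49 = 1001111
R = -49 − (-23) = -26 = 1100110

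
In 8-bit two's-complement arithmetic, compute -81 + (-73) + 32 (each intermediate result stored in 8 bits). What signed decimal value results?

-122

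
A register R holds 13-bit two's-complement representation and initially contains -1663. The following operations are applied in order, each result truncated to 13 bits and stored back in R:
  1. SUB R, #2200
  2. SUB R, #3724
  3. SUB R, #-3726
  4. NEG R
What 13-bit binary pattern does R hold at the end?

Start: R = -1663 = 1100110000001.
R = -1663 − 2200 = -3863 = 1000011101001
R = -3863 − 3724 = -7587; wraps to 605 = 0001001011101
R = 605 − (-3726) = 4331; wraps to -3861 = 1000011101011
R = −(-3861) = 3861 = 0111100010101

0111100010101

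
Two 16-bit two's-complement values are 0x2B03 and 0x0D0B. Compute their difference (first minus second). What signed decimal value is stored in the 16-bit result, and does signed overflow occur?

0x2B03 = 0010101100000011 = 11011 (signed)
0x0D0B = 0000110100001011 = 3339 (signed)
Subtract via negate-and-add: invert 0000110100001011 + 1 = 1111001011110101 (i.e. -3339).
  0010101100000011
+ 1111001011110101
= 0001110111111000  (discard carry-out 1)
Result 0001110111111000: MSB = 0 → value 7672.
Addends (after negating the subtrahend) have opposite signs, so signed overflow cannot occur.

7672; no overflow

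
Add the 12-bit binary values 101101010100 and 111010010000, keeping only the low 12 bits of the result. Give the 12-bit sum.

100111100100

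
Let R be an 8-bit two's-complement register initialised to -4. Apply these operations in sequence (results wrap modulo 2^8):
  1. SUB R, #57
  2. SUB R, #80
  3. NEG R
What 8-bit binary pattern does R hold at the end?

Start: R = -4 = 11111100.
R = -4 − 57 = -61 = 11000011
R = -61 − 80 = -141; wraps to 115 = 01110011
R = −(115) = -115 = 10001101

10001101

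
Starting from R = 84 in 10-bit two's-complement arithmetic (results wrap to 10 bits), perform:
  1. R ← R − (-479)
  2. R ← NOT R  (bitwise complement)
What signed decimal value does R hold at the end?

Start: R = 84 = 0001010100.
R = 84 − (-479) = 563; wraps to -461 = 1000110011
R = NOT 1000110011 = 0111001100 = 460

460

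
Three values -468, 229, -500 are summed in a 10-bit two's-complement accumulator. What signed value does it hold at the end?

285

-468 + 229 = -239 (1100010001)
-239 + (-500) = -739 → wraps to 285 (0100011101)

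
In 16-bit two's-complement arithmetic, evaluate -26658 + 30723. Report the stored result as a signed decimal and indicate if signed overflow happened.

4065; no overflow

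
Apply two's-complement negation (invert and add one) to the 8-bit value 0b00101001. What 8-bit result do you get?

11010111

Invert: 11010110. Add 1: 11010111.
Check: 00101001 = 41, 11010111 = -41.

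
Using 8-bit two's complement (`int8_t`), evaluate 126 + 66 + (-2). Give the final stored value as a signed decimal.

-66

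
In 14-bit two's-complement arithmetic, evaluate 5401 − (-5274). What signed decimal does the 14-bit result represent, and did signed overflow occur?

5401 → 01010100011001
-5274 → 10101101100110
Subtract via negate-and-add: invert 10101101100110 + 1 = 01010010011010 (i.e. 5274).
  01010100011001
+ 01010010011010
= 10100110110011
Result 10100110110011: MSB = 1 → 10675 − 16384 = -5709.
Both addends (after negating the subtrahend) are non-negative but the stored result is negative: signed overflow. The true value 5401 − (-5274) = 10675 lies outside [-8192, 8191].

-5709; overflow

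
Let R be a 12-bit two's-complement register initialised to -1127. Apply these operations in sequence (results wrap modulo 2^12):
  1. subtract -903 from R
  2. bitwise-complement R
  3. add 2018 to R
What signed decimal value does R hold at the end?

-1855

Start: R = -1127 = 101110011001.
R = -1127 − (-903) = -224 = 111100100000
R = NOT 111100100000 = 000011011111 = 223
R = 223 + 2018 = 2241; wraps to -1855 = 100011000001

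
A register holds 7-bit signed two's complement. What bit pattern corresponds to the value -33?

|-33| = 33 = 0100001 in 7 bits.
Invert the bits: 1011110. Add 1: 1011111.
Check: 1011111 reads as 95 − 128 = -33.

1011111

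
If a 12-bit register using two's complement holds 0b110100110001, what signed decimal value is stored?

MSB is 1, so the value is negative.
Unsigned reading: 3377. Subtract 2^12 = 4096: 3377 − 4096 = -719.

-719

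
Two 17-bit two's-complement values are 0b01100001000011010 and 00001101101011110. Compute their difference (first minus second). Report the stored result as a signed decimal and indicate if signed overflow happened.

42684; no overflow

0b01100001000011010 → 01100001000011010 = 49690 (signed)
00001101101011110 = 7006 (signed)
Subtract via negate-and-add: invert 00001101101011110 + 1 = 11110010010100010 (i.e. -7006).
  01100001000011010
+ 11110010010100010
= 01010011010111100  (discard carry-out 1)
Result 01010011010111100: MSB = 0 → value 42684.
Addends (after negating the subtrahend) have opposite signs, so signed overflow cannot occur.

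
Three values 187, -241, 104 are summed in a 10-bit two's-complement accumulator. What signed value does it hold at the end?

187 + (-241) = -54 (1111001010)
-54 + 104 = 50 (0000110010)

50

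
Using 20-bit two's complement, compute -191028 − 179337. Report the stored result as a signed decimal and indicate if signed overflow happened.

-191028 → 11010001010111001100
179337 → 00101011110010001001
Subtract via negate-and-add: invert 00101011110010001001 + 1 = 11010100001101110111 (i.e. -179337).
  11010001010111001100
+ 11010100001101110111
= 10100101100101000011  (discard carry-out 1)
Result 10100101100101000011: MSB = 1 → 678211 − 1048576 = -370365.
Both addends (after negating the subtrahend) are negative and so is the stored result: no signed overflow.

-370365; no overflow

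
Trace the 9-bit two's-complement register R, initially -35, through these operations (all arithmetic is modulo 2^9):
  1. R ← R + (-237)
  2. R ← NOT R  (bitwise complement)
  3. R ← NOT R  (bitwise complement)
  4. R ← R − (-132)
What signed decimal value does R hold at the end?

-140

Start: R = -35 = 111011101.
R = -35 + (-237) = -272; wraps to 240 = 011110000
R = NOT 011110000 = 100001111 = -241
R = NOT 100001111 = 011110000 = 240
R = 240 − (-132) = 372; wraps to -140 = 101110100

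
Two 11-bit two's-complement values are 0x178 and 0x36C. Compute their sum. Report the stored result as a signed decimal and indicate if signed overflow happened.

0x178 = 00101111000 = 376 (signed)
0x36C = 01101101100 = 876 (signed)
  00101111000
+ 01101101100
= 10011100100
Result 10011100100: MSB = 1 → 1252 − 2048 = -796.
Both addends are non-negative but the stored result is negative: signed overflow. The true value 376 + 876 = 1252 lies outside [-1024, 1023].

-796; overflow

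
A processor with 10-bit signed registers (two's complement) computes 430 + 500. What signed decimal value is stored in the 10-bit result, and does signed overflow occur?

-94; overflow

430 → 0110101110
500 → 0111110100
  0110101110
+ 0111110100
= 1110100010
Result 1110100010: MSB = 1 → 930 − 1024 = -94.
Both addends are non-negative but the stored result is negative: signed overflow. The true value 430 + 500 = 930 lies outside [-512, 511].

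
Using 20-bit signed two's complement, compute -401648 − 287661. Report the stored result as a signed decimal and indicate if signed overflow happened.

359267; overflow

-401648 → 10011101111100010000
287661 → 01000110001110101101
Subtract via negate-and-add: invert 01000110001110101101 + 1 = 10111001110001010011 (i.e. -287661).
  10011101111100010000
+ 10111001110001010011
= 01010111101101100011  (discard carry-out 1)
Result 01010111101101100011: MSB = 0 → value 359267.
Both addends (after negating the subtrahend) are negative but the stored result is non-negative: signed overflow. The true value -401648 − 287661 = -689309 lies outside [-524288, 524287].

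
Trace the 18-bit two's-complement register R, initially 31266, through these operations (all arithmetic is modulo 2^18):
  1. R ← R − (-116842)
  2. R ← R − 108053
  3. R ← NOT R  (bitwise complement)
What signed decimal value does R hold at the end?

Start: R = 31266 = 000111101000100010.
R = 31266 − (-116842) = 148108; wraps to -114036 = 100100001010001100
R = -114036 − 108053 = -222089; wraps to 40055 = 001001110001110111
R = NOT 001001110001110111 = 110110001110001000 = -40056

-40056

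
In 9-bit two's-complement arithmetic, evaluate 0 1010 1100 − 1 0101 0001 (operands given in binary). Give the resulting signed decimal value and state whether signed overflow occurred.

0 1010 1100 → 010101100 = 172 (signed)
1 0101 0001 → 101010001 = -175 (signed)
Subtract via negate-and-add: invert 101010001 + 1 = 010101111 (i.e. 175).
  010101100
+ 010101111
= 101011011
Result 101011011: MSB = 1 → 347 − 512 = -165.
Both addends (after negating the subtrahend) are non-negative but the stored result is negative: signed overflow. The true value 172 − (-175) = 347 lies outside [-256, 255].

-165; overflow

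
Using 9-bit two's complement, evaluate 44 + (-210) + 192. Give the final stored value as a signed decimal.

26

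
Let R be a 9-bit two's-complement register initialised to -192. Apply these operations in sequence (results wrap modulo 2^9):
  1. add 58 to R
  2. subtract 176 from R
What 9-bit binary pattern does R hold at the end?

Start: R = -192 = 101000000.
R = -192 + 58 = -134 = 101111010
R = -134 − 176 = -310; wraps to 202 = 011001010

011001010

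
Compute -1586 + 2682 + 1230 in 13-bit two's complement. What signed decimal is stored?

-1586 + 2682 = 1096 (0010001001000)
1096 + 1230 = 2326 (0100100010110)

2326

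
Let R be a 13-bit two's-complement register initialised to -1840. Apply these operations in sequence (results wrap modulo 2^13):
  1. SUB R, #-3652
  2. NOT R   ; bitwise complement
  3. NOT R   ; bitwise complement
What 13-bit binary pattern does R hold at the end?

0011100010100

Start: R = -1840 = 1100011010000.
R = -1840 − (-3652) = 1812 = 0011100010100
R = NOT 0011100010100 = 1100011101011 = -1813
R = NOT 1100011101011 = 0011100010100 = 1812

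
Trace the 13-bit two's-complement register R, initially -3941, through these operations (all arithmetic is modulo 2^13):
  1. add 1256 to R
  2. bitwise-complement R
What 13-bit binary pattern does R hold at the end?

Start: R = -3941 = 1000010011011.
R = -3941 + 1256 = -2685 = 1010110000011
R = NOT 1010110000011 = 0101001111100 = 2684

0101001111100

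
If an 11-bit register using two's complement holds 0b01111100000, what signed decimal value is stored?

MSB is 0, so the value is non-negative: 01111100000 = 992.

992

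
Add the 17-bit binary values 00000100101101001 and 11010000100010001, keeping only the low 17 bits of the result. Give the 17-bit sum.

11010101001111010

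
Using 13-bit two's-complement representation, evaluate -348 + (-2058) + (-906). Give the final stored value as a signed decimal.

-3312

-348 + (-2058) = -2406 (1011010011010)
-2406 + (-906) = -3312 (1001100010000)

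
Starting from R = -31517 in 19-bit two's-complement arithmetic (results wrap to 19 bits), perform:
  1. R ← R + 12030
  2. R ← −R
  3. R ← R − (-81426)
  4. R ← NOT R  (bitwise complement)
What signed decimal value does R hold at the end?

-100914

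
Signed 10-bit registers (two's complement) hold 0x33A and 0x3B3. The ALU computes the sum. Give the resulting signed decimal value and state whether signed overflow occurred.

0x33A = 1100111010 = -198 (signed)
0x3B3 = 1110110011 = -77 (signed)
  1100111010
+ 1110110011
= 1011101101  (discard carry-out 1)
Result 1011101101: MSB = 1 → 749 − 1024 = -275.
Both addends are negative and so is the stored result: no signed overflow.

-275; no overflow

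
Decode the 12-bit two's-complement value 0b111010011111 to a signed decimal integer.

MSB is 1, so the value is negative.
Invert: 000101100000. Add 1: 000101100001 = 353. So the value is −353.

-353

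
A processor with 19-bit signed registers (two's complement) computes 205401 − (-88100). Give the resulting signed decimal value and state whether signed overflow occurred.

205401 → 0110010001001011001
-88100 → 1101010011111011100
Subtract via negate-and-add: invert 1101010011111011100 + 1 = 0010101100000100100 (i.e. 88100).
  0110010001001011001
+ 0010101100000100100
= 1000111101001111101
Result 1000111101001111101: MSB = 1 → 293501 − 524288 = -230787.
Both addends (after negating the subtrahend) are non-negative but the stored result is negative: signed overflow. The true value 205401 − (-88100) = 293501 lies outside [-262144, 262143].

-230787; overflow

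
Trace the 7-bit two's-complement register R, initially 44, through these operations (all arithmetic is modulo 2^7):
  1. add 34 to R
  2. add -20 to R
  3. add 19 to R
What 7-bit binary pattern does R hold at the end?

Start: R = 44 = 0101100.
R = 44 + 34 = 78; wraps to -50 = 1001110
R = -50 + (-20) = -70; wraps to 58 = 0111010
R = 58 + 19 = 77; wraps to -51 = 1001101

1001101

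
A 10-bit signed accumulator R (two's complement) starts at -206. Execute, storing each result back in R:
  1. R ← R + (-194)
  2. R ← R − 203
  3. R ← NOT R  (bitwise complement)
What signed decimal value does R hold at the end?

-422

Start: R = -206 = 1100110010.
R = -206 + (-194) = -400 = 1001110000
R = -400 − 203 = -603; wraps to 421 = 0110100101
R = NOT 0110100101 = 1001011010 = -422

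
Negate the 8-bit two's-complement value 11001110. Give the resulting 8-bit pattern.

00110010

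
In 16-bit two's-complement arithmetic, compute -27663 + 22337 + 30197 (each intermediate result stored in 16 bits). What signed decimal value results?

-27663 + 22337 = -5326 (1110101100110010)
-5326 + 30197 = 24871 (0110000100100111)

24871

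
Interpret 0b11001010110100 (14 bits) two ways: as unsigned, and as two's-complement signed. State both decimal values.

unsigned = 12980, signed = -3404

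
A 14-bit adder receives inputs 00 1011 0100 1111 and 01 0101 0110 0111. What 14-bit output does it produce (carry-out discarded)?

  00101101001111
+ 01010101100111
= 10000010110110

10000010110110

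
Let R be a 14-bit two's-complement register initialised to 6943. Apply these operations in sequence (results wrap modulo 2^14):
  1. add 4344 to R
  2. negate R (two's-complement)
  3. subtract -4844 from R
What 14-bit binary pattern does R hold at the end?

10011011010101

Start: R = 6943 = 01101100011111.
R = 6943 + 4344 = 11287; wraps to -5097 = 10110000010111
R = −(-5097) = 5097 = 01001111101001
R = 5097 − (-4844) = 9941; wraps to -6443 = 10011011010101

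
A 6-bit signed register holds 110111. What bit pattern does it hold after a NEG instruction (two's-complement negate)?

Invert: 001000. Add 1: 001001.

001001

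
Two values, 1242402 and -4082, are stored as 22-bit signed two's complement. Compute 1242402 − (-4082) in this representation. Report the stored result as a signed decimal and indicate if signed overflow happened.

1246484; no overflow

1242402 → 0100101111010100100010
-4082 → 1111111111000000001110
Subtract via negate-and-add: invert 1111111111000000001110 + 1 = 0000000000111111110010 (i.e. 4082).
  0100101111010100100010
+ 0000000000111111110010
= 0100110000010100010100
Result 0100110000010100010100: MSB = 0 → value 1246484.
Both addends (after negating the subtrahend) are non-negative and so is the stored result: no signed overflow.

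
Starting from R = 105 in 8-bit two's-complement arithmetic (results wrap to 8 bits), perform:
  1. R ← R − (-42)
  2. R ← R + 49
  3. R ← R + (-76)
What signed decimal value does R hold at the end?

120

Start: R = 105 = 01101001.
R = 105 − (-42) = 147; wraps to -109 = 10010011
R = -109 + 49 = -60 = 11000100
R = -60 + (-76) = -136; wraps to 120 = 01111000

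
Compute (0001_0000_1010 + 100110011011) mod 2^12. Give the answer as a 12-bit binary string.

101010100101

  000100001010
+ 100110011011
= 101010100101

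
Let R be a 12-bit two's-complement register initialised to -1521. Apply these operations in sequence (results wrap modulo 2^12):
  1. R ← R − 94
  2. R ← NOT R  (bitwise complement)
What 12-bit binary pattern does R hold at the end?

011001001110

Start: R = -1521 = 101000001111.
R = -1521 − 94 = -1615 = 100110110001
R = NOT 100110110001 = 011001001110 = 1614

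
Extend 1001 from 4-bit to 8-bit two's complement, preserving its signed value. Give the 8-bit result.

11111001

MSB of 1001 is 1; replicate it into the new high bits.
1111|1001 → 11111001 (still -7).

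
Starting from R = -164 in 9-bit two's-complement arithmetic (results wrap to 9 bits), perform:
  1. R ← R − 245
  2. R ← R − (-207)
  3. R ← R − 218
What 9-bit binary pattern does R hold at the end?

Start: R = -164 = 101011100.
R = -164 − 245 = -409; wraps to 103 = 001100111
R = 103 − (-207) = 310; wraps to -202 = 100110110
R = -202 − 218 = -420; wraps to 92 = 001011100

001011100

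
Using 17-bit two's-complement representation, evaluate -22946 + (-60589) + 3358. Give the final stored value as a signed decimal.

50895

-22946 + (-60589) = -83535 → wraps to 47537 (01011100110110001)
47537 + 3358 = 50895 (01100011011001111)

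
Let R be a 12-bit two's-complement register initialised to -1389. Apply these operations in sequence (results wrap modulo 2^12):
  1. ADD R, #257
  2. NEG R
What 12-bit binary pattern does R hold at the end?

Start: R = -1389 = 101010010011.
R = -1389 + 257 = -1132 = 101110010100
R = −(-1132) = 1132 = 010001101100

010001101100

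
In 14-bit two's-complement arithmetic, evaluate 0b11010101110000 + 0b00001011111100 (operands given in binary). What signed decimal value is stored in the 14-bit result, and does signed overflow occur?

0b11010101110000 → 11010101110000 = -2704 (signed)
0b00001011111100 → 00001011111100 = 764 (signed)
  11010101110000
+ 00001011111100
= 11100001101100
Result 11100001101100: MSB = 1 → 14444 − 16384 = -1940.
Addends have opposite signs, so signed overflow cannot occur.

-1940; no overflow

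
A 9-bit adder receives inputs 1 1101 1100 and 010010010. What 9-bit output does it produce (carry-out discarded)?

  111011100
+ 010010010
= 001101110  (discard carry-out 1)

001101110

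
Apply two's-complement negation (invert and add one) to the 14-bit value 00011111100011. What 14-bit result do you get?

11100000011101

Invert: 11100000011100. Add 1: 11100000011101.
Check: 00011111100011 = 2019, 11100000011101 = -2019.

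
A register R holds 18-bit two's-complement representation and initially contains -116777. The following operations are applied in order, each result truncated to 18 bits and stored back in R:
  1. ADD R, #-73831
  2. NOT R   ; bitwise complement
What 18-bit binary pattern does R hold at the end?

101110100010001111

Start: R = -116777 = 100011011111010111.
R = -116777 + (-73831) = -190608; wraps to 71536 = 010001011101110000
R = NOT 010001011101110000 = 101110100010001111 = -71537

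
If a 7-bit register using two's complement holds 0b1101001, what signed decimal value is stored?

-23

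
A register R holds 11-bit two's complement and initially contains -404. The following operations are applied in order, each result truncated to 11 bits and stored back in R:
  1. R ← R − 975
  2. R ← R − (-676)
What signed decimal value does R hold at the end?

Start: R = -404 = 11001101100.
R = -404 − 975 = -1379; wraps to 669 = 01010011101
R = 669 − (-676) = 1345; wraps to -703 = 10101000001

-703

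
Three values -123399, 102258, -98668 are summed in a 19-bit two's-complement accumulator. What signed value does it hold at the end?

-123399 + 102258 = -21141 (1111010110101101011)
-21141 + (-98668) = -119809 (1100010101111111111)

-119809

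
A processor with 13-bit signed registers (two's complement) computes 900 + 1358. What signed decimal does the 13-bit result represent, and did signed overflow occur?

2258; no overflow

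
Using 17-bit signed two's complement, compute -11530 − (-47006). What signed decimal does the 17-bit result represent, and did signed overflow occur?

-11530 → 11101001011110110
-47006 → 10100100001100010
Subtract via negate-and-add: invert 10100100001100010 + 1 = 01011011110011110 (i.e. 47006).
  11101001011110110
+ 01011011110011110
= 01000101010010100  (discard carry-out 1)
Result 01000101010010100: MSB = 0 → value 35476.
Addends (after negating the subtrahend) have opposite signs, so signed overflow cannot occur.

35476; no overflow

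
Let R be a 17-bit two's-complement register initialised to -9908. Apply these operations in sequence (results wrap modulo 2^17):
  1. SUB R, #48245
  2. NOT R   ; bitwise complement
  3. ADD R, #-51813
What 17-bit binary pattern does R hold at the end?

Start: R = -9908 = 11101100101001100.
R = -9908 − 48245 = -58153 = 10001110011010111
R = NOT 10001110011010111 = 01110001100101000 = 58152
R = 58152 + (-51813) = 6339 = 00001100011000011

00001100011000011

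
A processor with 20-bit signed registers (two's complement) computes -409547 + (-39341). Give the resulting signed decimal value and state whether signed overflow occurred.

-409547 → 10011100000000110101
-39341 → 11110110011001010011
  10011100000000110101
+ 11110110011001010011
= 10010010011010001000  (discard carry-out 1)
Result 10010010011010001000: MSB = 1 → 599688 − 1048576 = -448888.
Both addends are negative and so is the stored result: no signed overflow.

-448888; no overflow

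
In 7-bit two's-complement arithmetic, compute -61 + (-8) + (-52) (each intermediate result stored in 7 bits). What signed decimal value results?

-61 + (-8) = -69 → wraps to 59 (0111011)
59 + (-52) = 7 (0000111)

7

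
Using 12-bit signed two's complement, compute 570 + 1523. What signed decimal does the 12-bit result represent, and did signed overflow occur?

570 → 001000111010
1523 → 010111110011
  001000111010
+ 010111110011
= 100000101101
Result 100000101101: MSB = 1 → 2093 − 4096 = -2003.
Both addends are non-negative but the stored result is negative: signed overflow. The true value 570 + 1523 = 2093 lies outside [-2048, 2047].

-2003; overflow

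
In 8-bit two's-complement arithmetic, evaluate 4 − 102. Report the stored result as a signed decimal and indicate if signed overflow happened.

-98; no overflow

4 → 00000100
102 → 01100110
Subtract via negate-and-add: invert 01100110 + 1 = 10011010 (i.e. -102).
  00000100
+ 10011010
= 10011110
Result 10011110: MSB = 1 → 158 − 256 = -98.
Addends (after negating the subtrahend) have opposite signs, so signed overflow cannot occur.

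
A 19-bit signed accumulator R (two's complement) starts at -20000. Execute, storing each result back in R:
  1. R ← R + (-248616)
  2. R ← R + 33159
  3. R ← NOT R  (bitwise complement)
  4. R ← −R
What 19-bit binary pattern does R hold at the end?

1000110100001000000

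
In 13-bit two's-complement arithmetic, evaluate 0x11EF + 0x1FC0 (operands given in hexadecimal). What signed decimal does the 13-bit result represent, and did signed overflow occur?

-3665; no overflow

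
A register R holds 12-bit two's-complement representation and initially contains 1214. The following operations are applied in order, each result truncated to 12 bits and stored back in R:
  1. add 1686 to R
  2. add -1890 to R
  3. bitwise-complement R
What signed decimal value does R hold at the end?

-1011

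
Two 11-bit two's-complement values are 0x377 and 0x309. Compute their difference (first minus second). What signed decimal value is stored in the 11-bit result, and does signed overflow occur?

110; no overflow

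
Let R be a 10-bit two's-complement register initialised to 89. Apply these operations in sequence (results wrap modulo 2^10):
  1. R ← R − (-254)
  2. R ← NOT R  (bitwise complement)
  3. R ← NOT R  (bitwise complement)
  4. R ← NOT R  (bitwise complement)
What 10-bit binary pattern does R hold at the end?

1010101000

Start: R = 89 = 0001011001.
R = 89 − (-254) = 343 = 0101010111
R = NOT 0101010111 = 1010101000 = -344
R = NOT 1010101000 = 0101010111 = 343
R = NOT 0101010111 = 1010101000 = -344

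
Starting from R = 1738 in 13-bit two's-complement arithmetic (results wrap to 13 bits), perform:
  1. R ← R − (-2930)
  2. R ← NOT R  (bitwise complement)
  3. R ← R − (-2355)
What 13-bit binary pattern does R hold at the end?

1011011110110

Start: R = 1738 = 0011011001010.
R = 1738 − (-2930) = 4668; wraps to -3524 = 1001000111100
R = NOT 1001000111100 = 0110111000011 = 3523
R = 3523 − (-2355) = 5878; wraps to -2314 = 1011011110110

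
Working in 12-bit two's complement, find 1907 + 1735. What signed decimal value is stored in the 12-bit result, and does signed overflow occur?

-454; overflow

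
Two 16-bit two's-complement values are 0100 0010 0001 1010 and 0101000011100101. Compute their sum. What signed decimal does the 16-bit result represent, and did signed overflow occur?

0100 0010 0001 1010 → 0100001000011010 = 16922 (signed)
0101000011100101 = 20709 (signed)
  0100001000011010
+ 0101000011100101
= 1001001011111111
Result 1001001011111111: MSB = 1 → 37631 − 65536 = -27905.
Both addends are non-negative but the stored result is negative: signed overflow. The true value 16922 + 20709 = 37631 lies outside [-32768, 32767].

-27905; overflow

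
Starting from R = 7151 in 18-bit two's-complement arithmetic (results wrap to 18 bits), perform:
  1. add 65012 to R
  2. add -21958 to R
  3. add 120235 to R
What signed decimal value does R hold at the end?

-91704

Start: R = 7151 = 000001101111101111.
R = 7151 + 65012 = 72163 = 010001100111100011
R = 72163 + (-21958) = 50205 = 001100010000011101
R = 50205 + 120235 = 170440; wraps to -91704 = 101001100111001000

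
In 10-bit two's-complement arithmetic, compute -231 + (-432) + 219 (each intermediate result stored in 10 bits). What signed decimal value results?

-444

-231 + (-432) = -663 → wraps to 361 (0101101001)
361 + 219 = 580 → wraps to -444 (1001000100)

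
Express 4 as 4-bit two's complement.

0100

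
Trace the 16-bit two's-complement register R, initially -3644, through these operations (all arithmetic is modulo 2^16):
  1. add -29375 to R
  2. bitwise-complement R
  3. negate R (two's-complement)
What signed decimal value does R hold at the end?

Start: R = -3644 = 1111000111000100.
R = -3644 + (-29375) = -33019; wraps to 32517 = 0111111100000101
R = NOT 0111111100000101 = 1000000011111010 = -32518
R = −(-32518) = 32518 = 0111111100000110

32518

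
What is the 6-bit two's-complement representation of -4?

|-4| = 4 = 000100 in 6 bits.
Invert the bits: 111011. Add 1: 111100.
Check: 111100 reads as 60 − 64 = -4.

111100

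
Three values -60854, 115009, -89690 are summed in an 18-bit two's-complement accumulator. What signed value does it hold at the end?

-35535

-60854 + 115009 = 54155 (001101001110001011)
54155 + (-89690) = -35535 (110111010100110001)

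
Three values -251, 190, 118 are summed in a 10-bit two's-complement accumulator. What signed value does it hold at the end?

-251 + 190 = -61 (1111000011)
-61 + 118 = 57 (0000111001)

57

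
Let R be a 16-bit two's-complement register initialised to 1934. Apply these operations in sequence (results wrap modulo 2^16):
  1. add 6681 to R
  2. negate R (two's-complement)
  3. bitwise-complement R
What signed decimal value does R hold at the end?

Start: R = 1934 = 0000011110001110.
R = 1934 + 6681 = 8615 = 0010000110100111
R = −(8615) = -8615 = 1101111001011001
R = NOT 1101111001011001 = 0010000110100110 = 8614

8614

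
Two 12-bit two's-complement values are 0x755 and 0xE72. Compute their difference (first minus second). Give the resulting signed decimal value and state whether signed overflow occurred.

-1821; overflow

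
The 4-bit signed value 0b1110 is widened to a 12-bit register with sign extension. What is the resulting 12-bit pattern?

111111111110

MSB of 1110 is 1; replicate it into the new high bits.
11111111|1110 → 111111111110 (still -2).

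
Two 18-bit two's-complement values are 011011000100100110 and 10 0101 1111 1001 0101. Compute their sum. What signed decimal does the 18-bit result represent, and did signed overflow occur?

4283; no overflow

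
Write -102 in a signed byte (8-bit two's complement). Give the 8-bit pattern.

10011010

|-102| = 102 = 01100110 in 8 bits.
Invert the bits: 10011001. Add 1: 10011010.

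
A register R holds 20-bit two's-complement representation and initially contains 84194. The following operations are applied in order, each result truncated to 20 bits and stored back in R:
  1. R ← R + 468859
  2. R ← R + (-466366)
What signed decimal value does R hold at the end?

86687

Start: R = 84194 = 00010100100011100010.
R = 84194 + 468859 = 553053; wraps to -495523 = 10000111000001011101
R = -495523 + (-466366) = -961889; wraps to 86687 = 00010101001010011111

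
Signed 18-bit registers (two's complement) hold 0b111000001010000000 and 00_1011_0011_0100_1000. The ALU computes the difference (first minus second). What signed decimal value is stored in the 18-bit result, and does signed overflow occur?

-78024; no overflow

0b111000001010000000 → 111000001010000000 = -32128 (signed)
00_1011_0011_0100_1000 → 001011001101001000 = 45896 (signed)
Subtract via negate-and-add: invert 001011001101001000 + 1 = 110100110010111000 (i.e. -45896).
  111000001010000000
+ 110100110010111000
= 101100111100111000  (discard carry-out 1)
Result 101100111100111000: MSB = 1 → 184120 − 262144 = -78024.
Both addends (after negating the subtrahend) are negative and so is the stored result: no signed overflow.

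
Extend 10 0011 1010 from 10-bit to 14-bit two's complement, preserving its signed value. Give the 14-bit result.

11111000111010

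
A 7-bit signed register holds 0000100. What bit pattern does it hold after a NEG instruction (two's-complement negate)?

1111100

Invert: 1111011. Add 1: 1111100.
Check: 0000100 = 4, 1111100 = -4.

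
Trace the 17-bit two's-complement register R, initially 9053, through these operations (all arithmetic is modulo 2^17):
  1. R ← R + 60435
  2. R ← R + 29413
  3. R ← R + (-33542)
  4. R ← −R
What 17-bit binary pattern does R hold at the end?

Start: R = 9053 = 00010001101011101.
R = 9053 + 60435 = 69488; wraps to -61584 = 10000111101110000
R = -61584 + 29413 = -32171 = 11000001001010101
R = -32171 + (-33542) = -65713; wraps to 65359 = 01111111101001111
R = −(65359) = -65359 = 10000000010110001

10000000010110001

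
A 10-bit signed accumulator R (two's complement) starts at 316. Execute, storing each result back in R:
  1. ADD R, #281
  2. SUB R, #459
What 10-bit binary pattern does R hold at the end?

0010001010

Start: R = 316 = 0100111100.
R = 316 + 281 = 597; wraps to -427 = 1001010101
R = -427 − 459 = -886; wraps to 138 = 0010001010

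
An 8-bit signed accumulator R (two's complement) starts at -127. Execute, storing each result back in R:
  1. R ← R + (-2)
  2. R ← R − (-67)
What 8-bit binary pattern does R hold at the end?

11000010

Start: R = -127 = 10000001.
R = -127 + (-2) = -129; wraps to 127 = 01111111
R = 127 − (-67) = 194; wraps to -62 = 11000010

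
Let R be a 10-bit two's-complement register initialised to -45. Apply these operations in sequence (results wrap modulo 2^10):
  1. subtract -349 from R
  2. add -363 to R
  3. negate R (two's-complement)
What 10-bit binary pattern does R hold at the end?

Start: R = -45 = 1111010011.
R = -45 − (-349) = 304 = 0100110000
R = 304 + (-363) = -59 = 1111000101
R = −(-59) = 59 = 0000111011

0000111011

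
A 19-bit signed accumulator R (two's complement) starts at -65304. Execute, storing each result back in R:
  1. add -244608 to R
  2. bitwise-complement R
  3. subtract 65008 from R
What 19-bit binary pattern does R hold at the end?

Start: R = -65304 = 1110000000011101000.
R = -65304 + (-244608) = -309912; wraps to 214376 = 0110100010101101000
R = NOT 0110100010101101000 = 1001011101010010111 = -214377
R = -214377 − 65008 = -279385; wraps to 244903 = 0111011110010100111

0111011110010100111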